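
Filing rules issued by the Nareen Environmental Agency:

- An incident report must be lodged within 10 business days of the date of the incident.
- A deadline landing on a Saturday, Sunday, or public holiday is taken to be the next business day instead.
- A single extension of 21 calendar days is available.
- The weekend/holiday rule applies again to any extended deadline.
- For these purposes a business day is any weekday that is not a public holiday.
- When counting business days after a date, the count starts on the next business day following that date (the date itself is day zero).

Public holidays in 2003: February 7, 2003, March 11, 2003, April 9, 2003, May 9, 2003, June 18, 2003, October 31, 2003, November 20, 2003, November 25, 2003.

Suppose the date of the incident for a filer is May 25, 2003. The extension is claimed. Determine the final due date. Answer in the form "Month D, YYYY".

10 business days after May 25, 2003, excluding weekends and holidays, is June 6, 2003.
June 6, 2003 is a Friday and not a listed holiday, so it stands.
The 21-calendar-day extension moves the deadline from June 6, 2003 to June 27, 2003.
Since June 27, 2003 is a Friday and not a holiday, the date is unchanged.
The final due date is June 27, 2003.

June 27, 2003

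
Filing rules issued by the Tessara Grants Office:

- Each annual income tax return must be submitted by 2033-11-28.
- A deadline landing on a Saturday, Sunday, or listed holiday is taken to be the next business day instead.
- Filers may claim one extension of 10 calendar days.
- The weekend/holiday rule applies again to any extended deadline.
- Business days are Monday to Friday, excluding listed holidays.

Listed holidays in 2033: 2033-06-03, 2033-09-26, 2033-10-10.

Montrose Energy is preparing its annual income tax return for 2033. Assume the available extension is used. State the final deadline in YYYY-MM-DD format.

The stated deadline is 2033-11-28.
2033-11-28 is a Monday and not a listed holiday, so it stands.
The 10-calendar-day extension moves the deadline from 2033-11-28 to 2033-12-08.
2033-12-08 falls on a Thursday, which is a business day, so no adjustment is needed.
Final deadline: 2033-12-08.

2033-12-08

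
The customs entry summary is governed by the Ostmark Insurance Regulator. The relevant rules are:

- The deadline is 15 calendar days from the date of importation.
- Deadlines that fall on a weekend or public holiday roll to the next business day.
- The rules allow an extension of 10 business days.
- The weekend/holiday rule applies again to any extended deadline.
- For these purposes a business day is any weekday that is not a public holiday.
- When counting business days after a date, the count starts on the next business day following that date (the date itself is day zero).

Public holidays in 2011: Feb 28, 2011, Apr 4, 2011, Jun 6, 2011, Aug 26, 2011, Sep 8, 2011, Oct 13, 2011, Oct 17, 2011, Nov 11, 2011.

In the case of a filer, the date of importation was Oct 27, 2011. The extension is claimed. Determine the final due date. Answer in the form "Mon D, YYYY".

Nov 28, 2011

Trigger date Oct 27, 2011 + 15 calendar days = Nov 11, 2011.
Because Nov 11, 2011 is a listed holiday, the deadline becomes Nov 14, 2011 (Monday).
The 10-business-day extension runs from Nov 14, 2011 to Nov 28, 2011.
Nov 28, 2011 falls on a Monday, which is a business day, so no adjustment is needed.
So the filing is due Nov 28, 2011.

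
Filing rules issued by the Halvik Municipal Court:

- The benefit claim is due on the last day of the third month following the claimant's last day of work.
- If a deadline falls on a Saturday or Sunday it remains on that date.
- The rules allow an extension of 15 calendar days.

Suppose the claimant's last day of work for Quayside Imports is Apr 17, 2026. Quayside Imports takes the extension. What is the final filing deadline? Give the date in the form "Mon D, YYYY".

3 months after Apr 17, 2026 is July 2026; that month ends on Jul 31, 2026.
Jul 31, 2026 falls on a Friday. The rules make no weekend/holiday allowance, so it remains Jul 31, 2026.
Add the 15 calendar-day extension to Jul 31, 2026: Aug 15, 2026.
No adjustment is made for weekends or holidays, so Aug 15, 2026 stands.
Final deadline: Aug 15, 2026.

Aug 15, 2026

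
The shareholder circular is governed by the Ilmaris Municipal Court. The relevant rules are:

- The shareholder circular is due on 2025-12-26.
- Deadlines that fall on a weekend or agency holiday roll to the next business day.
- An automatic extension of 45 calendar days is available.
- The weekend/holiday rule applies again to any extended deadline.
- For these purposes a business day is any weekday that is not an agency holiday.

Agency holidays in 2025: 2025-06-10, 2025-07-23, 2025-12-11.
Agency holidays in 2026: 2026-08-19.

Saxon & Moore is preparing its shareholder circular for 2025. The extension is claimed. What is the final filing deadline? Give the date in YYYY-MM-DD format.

The stated deadline is 2025-12-26.
Since 2025-12-26 is a Friday and not a holiday, the date is unchanged.
Applying the 45-calendar-day extension: 2025-12-26 + 45 days = 2026-02-09.
2026-02-09 is a Monday and not a listed holiday, so it stands.
So the filing is due 2026-02-09.

2026-02-09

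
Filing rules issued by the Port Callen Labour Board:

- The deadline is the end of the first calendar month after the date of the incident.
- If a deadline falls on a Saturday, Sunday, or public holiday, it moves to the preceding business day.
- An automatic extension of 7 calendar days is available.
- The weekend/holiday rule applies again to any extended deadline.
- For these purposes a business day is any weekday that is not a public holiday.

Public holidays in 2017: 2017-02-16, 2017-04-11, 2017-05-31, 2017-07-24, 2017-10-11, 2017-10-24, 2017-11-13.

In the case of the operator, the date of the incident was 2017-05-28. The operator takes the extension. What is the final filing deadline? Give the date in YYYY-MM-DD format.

2017-07-07

The first month after 2017-05-28 is June 2017, whose last day is 2017-06-30.
2017-06-30 is a Friday and not a listed holiday, so it stands.
Add the 7 calendar-day extension to 2017-06-30: 2017-07-07.
2017-07-07 (Friday) is already a business day.
The final due date is 2017-07-07.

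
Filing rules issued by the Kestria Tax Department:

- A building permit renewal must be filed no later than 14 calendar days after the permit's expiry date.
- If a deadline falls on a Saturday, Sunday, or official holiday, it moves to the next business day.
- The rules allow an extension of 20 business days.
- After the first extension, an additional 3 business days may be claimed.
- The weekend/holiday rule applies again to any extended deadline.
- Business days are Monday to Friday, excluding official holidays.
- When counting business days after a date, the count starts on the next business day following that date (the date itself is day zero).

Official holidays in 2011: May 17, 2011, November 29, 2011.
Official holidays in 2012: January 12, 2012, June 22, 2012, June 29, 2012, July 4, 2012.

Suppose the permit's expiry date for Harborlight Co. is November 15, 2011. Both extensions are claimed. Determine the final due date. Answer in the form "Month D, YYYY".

January 2, 2012

14 calendar days after November 15, 2011 is November 29, 2011.
November 29, 2011 is a listed holiday; the next business day is November 30, 2011 (Wednesday).
Applying the 20-business-day extension: 20 business days after November 30, 2011 is December 28, 2011.
December 28, 2011 is a Wednesday and not a listed holiday, so it stands.
Applying the 3-business-day extension: 3 business days after December 28, 2011 is January 2, 2012.
January 2, 2012 falls on a Monday, which is a business day, so no adjustment is needed.
Final deadline: January 2, 2012.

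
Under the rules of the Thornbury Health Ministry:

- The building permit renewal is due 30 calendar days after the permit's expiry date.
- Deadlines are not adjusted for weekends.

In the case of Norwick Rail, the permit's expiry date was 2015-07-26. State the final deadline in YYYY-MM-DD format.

2015-08-25

Trigger date 2015-07-26 + 30 calendar days = 2015-08-25.
2015-08-25 falls on a Tuesday. The rules make no weekend/holiday allowance, so it remains 2015-08-25.
Final deadline: 2015-08-25.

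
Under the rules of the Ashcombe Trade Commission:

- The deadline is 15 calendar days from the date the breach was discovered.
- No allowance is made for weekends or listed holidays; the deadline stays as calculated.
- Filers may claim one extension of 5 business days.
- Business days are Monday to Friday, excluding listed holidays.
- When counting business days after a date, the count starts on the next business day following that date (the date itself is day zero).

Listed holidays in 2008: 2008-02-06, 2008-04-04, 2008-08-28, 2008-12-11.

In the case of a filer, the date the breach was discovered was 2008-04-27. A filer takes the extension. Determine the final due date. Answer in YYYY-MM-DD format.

2008-05-19

From 2008-04-27, 15 calendar days later is 2008-05-12.
2008-05-12 falls on a Monday. The rules make no weekend/holiday allowance, so it remains 2008-05-12.
Applying the 5-business-day extension: 5 business days after 2008-05-12 is 2008-05-19.
No adjustment is made for weekends or holidays, so 2008-05-19 stands.
Final deadline: 2008-05-19.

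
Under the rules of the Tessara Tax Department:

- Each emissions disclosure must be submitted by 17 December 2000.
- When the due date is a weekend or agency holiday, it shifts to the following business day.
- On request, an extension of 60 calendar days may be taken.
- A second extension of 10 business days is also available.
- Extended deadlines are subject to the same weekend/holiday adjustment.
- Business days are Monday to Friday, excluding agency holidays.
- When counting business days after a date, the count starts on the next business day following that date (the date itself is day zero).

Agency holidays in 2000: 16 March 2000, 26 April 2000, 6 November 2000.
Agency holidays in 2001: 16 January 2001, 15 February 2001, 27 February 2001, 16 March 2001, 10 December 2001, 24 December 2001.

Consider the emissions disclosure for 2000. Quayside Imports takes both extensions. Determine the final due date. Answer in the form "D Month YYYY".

Start from the fixed due date, 17 December 2000.
17 December 2000 is a Sunday; the next business day is 18 December 2000 (Monday).
With the 60-day extension, 18 December 2000 becomes 16 February 2001.
16 February 2001 falls on a Friday, which is a business day, so no adjustment is needed.
Counting 10 further business days from 16 February 2001 reaches 5 March 2001.
Since 5 March 2001 is a Monday and not a holiday, the date is unchanged.
Deadline: 5 March 2001.

5 March 2001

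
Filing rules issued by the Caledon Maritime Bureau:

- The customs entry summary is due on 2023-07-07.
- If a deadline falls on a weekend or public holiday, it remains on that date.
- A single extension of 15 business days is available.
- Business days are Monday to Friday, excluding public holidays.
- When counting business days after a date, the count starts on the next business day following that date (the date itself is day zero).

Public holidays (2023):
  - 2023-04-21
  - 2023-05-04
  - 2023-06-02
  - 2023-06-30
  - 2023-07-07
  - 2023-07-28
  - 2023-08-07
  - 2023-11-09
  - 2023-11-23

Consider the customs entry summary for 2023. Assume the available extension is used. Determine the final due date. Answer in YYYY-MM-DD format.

The statutory due date is 2023-07-07.
2023-07-07 is a Friday; no weekend or holiday adjustment applies.
The 15-business-day extension runs from 2023-07-07 to 2023-07-31.
2023-07-31 is a Monday; no weekend or holiday adjustment applies.
So the filing is due 2023-07-31.

2023-07-31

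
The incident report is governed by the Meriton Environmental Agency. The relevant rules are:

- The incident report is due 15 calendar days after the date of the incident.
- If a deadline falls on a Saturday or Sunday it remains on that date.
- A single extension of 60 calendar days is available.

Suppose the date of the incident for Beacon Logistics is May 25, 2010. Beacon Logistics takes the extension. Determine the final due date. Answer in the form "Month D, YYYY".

August 8, 2010

From May 25, 2010, 15 calendar days later is June 9, 2010.
June 9, 2010 falls on a Wednesday. The rules make no weekend/holiday allowance, so it remains June 9, 2010.
Applying the 60-calendar-day extension: June 9, 2010 + 60 days = August 8, 2010.
No adjustment is made for weekends or holidays, so August 8, 2010 stands.
Final deadline: August 8, 2010.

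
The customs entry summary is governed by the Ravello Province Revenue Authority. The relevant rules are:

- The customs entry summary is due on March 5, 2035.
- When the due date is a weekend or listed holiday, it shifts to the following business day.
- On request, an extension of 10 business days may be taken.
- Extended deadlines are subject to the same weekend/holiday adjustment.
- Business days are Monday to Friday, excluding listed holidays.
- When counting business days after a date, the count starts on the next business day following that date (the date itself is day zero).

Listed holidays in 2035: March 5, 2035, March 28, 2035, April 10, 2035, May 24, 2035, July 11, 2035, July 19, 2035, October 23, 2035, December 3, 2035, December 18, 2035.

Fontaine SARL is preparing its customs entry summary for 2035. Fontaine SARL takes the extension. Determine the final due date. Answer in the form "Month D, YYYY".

Start from the fixed due date, March 5, 2035.
March 5, 2035 is a listed holiday; the next business day is March 6, 2035 (Tuesday).
Applying the 10-business-day extension: 10 business days after March 6, 2035 is March 20, 2035.
March 20, 2035 is a Tuesday and not a listed holiday, so it stands.
So the filing is due March 20, 2035.

March 20, 2035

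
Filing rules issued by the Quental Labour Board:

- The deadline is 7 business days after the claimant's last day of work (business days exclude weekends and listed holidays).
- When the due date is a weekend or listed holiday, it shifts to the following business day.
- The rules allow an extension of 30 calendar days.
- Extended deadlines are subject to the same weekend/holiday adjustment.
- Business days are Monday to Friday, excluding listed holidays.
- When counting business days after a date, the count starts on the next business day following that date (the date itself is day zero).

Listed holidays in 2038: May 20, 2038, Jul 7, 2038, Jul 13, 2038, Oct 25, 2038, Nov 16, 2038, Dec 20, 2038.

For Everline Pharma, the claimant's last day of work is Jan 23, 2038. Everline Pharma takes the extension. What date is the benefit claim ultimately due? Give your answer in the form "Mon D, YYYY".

Mar 4, 2038

7 business days after Jan 23, 2038, excluding weekends and holidays, is Feb 2, 2038.
Feb 2, 2038 is a Tuesday and not a listed holiday, so it stands.
Add the 30 calendar-day extension to Feb 2, 2038: Mar 4, 2038.
Mar 4, 2038 (Thursday) is already a business day.
The final due date is Mar 4, 2038.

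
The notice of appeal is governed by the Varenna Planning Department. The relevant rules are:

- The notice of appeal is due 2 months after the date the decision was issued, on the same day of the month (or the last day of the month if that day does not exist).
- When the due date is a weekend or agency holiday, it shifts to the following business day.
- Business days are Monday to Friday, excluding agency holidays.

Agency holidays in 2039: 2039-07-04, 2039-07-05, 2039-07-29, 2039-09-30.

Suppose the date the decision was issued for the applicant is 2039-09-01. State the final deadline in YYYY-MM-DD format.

2039-11-01

Moving 2 months forward from 2039-09-01 on the corresponding day gives 2039-11-01.
2039-11-01 (Tuesday) is already a business day.
Deadline: 2039-11-01.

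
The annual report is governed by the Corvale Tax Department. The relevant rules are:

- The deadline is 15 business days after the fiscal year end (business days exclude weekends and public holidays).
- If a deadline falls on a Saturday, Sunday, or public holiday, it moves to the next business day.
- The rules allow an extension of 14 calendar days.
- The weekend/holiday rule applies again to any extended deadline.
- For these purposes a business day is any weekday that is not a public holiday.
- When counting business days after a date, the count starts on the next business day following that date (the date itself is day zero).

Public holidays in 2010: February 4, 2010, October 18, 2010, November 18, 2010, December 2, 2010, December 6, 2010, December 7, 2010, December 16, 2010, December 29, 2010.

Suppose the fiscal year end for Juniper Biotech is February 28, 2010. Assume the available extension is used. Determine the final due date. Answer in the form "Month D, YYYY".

Starting the day after February 28, 2010 and counting 15 business days lands on March 19, 2010.
March 19, 2010 (Friday) is already a business day.
Add the 14 calendar-day extension to March 19, 2010: April 2, 2010.
April 2, 2010 falls on a Friday, which is a business day, so no adjustment is needed.
So the filing is due April 2, 2010.

April 2, 2010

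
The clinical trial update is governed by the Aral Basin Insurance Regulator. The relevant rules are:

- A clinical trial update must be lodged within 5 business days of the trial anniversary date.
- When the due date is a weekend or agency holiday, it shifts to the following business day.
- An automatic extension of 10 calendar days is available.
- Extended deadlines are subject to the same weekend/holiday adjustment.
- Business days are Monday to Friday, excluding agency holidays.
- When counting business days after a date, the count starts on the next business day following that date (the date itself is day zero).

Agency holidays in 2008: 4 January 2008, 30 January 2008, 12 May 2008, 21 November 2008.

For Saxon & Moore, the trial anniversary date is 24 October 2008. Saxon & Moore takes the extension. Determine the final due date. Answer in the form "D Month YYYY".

10 November 2008

Starting the day after 24 October 2008 and counting 5 business days lands on 31 October 2008.
31 October 2008 falls on a Friday, which is a business day, so no adjustment is needed.
Applying the 10-calendar-day extension: 31 October 2008 + 10 days = 10 November 2008.
10 November 2008 falls on a Monday, which is a business day, so no adjustment is needed.
So the filing is due 10 November 2008.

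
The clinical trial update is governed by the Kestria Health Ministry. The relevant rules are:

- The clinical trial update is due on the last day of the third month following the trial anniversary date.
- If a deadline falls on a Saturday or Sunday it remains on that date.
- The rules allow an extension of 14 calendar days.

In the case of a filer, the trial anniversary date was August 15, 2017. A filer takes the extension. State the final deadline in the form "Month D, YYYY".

December 14, 2017

3 months after August 15, 2017 is November 2017; that month ends on November 30, 2017.
November 30, 2017 falls on a Thursday. The rules make no weekend/holiday allowance, so it remains November 30, 2017.
The 14-calendar-day extension moves the deadline from November 30, 2017 to December 14, 2017.
No adjustment is made for weekends or holidays, so December 14, 2017 stands.
So the filing is due December 14, 2017.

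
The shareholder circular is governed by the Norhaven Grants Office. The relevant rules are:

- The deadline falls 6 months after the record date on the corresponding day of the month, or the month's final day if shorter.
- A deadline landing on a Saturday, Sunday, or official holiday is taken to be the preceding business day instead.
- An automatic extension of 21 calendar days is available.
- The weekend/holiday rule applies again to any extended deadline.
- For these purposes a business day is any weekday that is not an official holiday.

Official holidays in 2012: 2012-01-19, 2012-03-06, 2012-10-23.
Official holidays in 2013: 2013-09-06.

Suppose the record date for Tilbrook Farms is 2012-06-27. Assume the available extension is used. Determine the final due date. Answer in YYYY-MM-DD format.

6 months after 2012-06-27, on the same day of the month, is 2012-12-27.
2012-12-27 is a Thursday and not a listed holiday, so it stands.
Add the 21 calendar-day extension to 2012-12-27: 2013-01-17.
Since 2013-01-17 is a Thursday and not a holiday, the date is unchanged.
Final deadline: 2013-01-17.

2013-01-17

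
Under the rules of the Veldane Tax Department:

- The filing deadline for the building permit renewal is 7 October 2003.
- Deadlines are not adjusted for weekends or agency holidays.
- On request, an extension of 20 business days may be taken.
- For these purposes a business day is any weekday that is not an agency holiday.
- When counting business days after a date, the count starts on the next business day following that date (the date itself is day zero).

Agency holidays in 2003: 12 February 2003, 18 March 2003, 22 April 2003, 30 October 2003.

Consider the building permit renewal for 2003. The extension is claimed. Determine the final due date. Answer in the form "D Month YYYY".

5 November 2003

The stated deadline is 7 October 2003.
7 October 2003 falls on a Tuesday. The rules make no weekend/holiday allowance, so it remains 7 October 2003.
The 20-business-day extension runs from 7 October 2003 to 5 November 2003.
No adjustment is made for weekends or holidays, so 5 November 2003 stands.
The final due date is 5 November 2003.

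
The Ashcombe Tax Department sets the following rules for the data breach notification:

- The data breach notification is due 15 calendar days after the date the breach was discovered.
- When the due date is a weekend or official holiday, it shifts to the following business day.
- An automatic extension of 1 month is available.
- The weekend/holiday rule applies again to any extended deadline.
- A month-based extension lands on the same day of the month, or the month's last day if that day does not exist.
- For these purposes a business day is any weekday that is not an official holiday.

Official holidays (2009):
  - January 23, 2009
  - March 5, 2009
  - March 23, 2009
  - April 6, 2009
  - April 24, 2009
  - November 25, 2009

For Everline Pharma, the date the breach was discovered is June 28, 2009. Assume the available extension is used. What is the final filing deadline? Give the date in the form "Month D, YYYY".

Adding 15 calendar days to June 28, 2009 gives July 13, 2009.
July 13, 2009 (Monday) is already a business day.
The 1 month extension carries July 13, 2009 to August 13, 2009.
August 13, 2009 (Thursday) is already a business day.
So the filing is due August 13, 2009.

August 13, 2009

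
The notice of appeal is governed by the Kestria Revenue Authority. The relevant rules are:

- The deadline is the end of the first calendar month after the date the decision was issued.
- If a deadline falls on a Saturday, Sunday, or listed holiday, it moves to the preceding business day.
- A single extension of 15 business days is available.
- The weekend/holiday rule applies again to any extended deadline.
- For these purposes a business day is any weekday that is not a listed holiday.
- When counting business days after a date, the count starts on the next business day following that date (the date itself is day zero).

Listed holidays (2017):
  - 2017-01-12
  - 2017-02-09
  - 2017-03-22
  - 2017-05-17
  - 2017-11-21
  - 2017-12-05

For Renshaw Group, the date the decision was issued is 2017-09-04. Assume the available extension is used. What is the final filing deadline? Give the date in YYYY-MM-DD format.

2017-11-22

The first month after 2017-09-04 is October 2017, whose last day is 2017-10-31.
2017-10-31 falls on a Tuesday, which is a business day, so no adjustment is needed.
The 15-business-day extension runs from 2017-10-31 to 2017-11-22.
2017-11-22 (Wednesday) is already a business day.
Final deadline: 2017-11-22.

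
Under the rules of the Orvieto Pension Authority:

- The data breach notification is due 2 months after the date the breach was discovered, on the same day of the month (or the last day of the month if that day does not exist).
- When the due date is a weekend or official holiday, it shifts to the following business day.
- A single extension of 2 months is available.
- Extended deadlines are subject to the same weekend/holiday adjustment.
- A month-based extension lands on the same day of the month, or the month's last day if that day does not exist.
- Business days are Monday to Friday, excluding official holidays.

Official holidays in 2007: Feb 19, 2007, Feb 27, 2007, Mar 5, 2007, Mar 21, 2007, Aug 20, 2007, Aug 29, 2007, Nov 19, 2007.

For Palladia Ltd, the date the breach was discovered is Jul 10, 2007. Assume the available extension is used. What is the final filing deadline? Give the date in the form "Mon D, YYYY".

2 months from Jul 10, 2007 is Sep 10, 2007.
Sep 10, 2007 (Monday) is already a business day.
Add 2 months to Sep 10, 2007: Nov 10, 2007.
Nov 10, 2007 falls on a Saturday. Rolling to the next business day gives Nov 12, 2007, a Monday.
Deadline: Nov 12, 2007.

Nov 12, 2007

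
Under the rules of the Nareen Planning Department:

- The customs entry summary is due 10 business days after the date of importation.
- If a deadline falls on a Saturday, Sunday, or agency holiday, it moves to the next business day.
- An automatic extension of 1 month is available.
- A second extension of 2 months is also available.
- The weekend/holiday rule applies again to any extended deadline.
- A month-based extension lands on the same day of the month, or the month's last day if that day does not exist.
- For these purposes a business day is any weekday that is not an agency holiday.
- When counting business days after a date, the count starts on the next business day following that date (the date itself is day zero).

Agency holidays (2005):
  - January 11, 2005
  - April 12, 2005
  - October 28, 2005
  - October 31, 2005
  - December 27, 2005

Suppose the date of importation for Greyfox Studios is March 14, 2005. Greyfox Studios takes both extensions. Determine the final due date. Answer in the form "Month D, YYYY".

Starting the day after March 14, 2005 and counting 10 business days lands on March 28, 2005.
March 28, 2005 (Monday) is already a business day.
The 1 month extension carries March 28, 2005 to April 28, 2005.
April 28, 2005 is a Thursday and not a listed holiday, so it stands.
The 2 months extension carries April 28, 2005 to June 28, 2005.
June 28, 2005 falls on a Tuesday, which is a business day, so no adjustment is needed.
Deadline: June 28, 2005.

June 28, 2005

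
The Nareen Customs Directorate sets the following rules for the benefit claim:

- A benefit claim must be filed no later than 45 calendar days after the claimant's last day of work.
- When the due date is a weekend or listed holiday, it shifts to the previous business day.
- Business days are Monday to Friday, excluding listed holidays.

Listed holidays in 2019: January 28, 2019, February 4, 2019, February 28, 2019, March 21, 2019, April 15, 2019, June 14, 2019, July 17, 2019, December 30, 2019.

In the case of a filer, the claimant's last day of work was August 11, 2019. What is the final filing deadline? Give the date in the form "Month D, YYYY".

September 25, 2019

From August 11, 2019, 45 calendar days later is September 25, 2019.
Since September 25, 2019 is a Wednesday and not a holiday, the date is unchanged.
Final deadline: September 25, 2019.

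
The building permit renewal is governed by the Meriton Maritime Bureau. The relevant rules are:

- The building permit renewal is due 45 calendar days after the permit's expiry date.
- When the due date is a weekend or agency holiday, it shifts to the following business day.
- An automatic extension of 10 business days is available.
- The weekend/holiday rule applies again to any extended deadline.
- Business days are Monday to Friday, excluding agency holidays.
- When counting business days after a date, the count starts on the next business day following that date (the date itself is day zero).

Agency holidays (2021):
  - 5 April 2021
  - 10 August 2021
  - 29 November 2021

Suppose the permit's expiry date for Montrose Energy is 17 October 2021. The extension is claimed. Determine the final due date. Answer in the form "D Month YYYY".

15 December 2021

Trigger date 17 October 2021 + 45 calendar days = 1 December 2021.
1 December 2021 (Wednesday) is already a business day.
Applying the 10-business-day extension: 10 business days after 1 December 2021 is 15 December 2021.
Since 15 December 2021 is a Wednesday and not a holiday, the date is unchanged.
Final deadline: 15 December 2021.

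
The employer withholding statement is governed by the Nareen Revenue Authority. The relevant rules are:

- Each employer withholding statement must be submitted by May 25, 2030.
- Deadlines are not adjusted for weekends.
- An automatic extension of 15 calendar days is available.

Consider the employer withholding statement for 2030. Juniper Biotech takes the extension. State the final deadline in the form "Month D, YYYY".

June 9, 2030

The statutory due date is May 25, 2030.
No adjustment is made for weekends or holidays, so May 25, 2030 stands.
Add the 15 calendar-day extension to May 25, 2030: June 9, 2030.
No adjustment is made for weekends or holidays, so June 9, 2030 stands.
Deadline: June 9, 2030.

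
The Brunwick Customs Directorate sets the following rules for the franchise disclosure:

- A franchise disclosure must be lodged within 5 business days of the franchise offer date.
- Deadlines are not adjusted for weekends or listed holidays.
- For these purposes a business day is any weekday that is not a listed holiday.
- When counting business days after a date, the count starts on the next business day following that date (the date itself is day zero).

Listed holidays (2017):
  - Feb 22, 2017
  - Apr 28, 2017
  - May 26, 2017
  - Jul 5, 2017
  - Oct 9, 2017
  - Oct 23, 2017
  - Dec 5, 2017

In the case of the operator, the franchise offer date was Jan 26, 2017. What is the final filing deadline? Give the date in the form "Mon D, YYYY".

Starting the day after Jan 26, 2017 and counting 5 business days lands on Feb 2, 2017.
No adjustment is made for weekends or holidays, so Feb 2, 2017 stands.
Deadline: Feb 2, 2017.

Feb 2, 2017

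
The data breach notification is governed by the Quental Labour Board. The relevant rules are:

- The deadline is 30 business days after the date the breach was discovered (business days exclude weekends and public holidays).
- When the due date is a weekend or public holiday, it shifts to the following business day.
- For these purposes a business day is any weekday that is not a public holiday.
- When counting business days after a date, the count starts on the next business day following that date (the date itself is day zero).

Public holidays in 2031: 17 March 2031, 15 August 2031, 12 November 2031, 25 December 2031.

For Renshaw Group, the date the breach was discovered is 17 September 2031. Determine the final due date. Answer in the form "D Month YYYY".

29 October 2031

Counting 30 business days after 17 September 2031 (skipping weekends and listed holidays) reaches 29 October 2031.
Since 29 October 2031 is a Wednesday and not a holiday, the date is unchanged.
So the filing is due 29 October 2031.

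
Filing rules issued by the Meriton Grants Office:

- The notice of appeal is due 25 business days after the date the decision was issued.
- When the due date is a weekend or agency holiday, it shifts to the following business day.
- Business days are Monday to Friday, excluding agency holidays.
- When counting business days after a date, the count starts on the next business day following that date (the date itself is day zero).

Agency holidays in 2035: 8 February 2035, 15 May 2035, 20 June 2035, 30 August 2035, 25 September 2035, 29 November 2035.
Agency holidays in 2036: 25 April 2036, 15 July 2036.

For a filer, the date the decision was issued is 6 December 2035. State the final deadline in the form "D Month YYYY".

10 January 2036

Counting 25 business days after 6 December 2035 (skipping weekends and listed holidays) reaches 10 January 2036.
Since 10 January 2036 is a Thursday and not a holiday, the date is unchanged.
Deadline: 10 January 2036.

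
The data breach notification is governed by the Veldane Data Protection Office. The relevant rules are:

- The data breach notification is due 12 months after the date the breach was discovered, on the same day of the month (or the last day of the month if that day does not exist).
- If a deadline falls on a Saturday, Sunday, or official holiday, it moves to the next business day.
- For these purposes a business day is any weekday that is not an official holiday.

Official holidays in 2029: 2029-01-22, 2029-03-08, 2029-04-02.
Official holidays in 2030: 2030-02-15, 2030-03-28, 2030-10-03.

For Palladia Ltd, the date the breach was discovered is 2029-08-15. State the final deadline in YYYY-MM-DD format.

12 months after 2029-08-15, on the same day of the month, is 2030-08-15.
2030-08-15 is a Thursday and not a listed holiday, so it stands.
Deadline: 2030-08-15.

2030-08-15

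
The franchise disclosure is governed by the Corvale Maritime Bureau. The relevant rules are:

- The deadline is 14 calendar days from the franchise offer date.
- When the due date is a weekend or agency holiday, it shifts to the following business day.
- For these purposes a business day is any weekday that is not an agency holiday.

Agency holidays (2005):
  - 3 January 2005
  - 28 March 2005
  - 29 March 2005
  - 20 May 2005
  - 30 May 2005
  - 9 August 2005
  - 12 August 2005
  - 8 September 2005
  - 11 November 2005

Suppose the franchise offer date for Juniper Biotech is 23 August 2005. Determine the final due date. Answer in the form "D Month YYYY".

From 23 August 2005, 14 calendar days later is 6 September 2005.
6 September 2005 falls on a Tuesday, which is a business day, so no adjustment is needed.
So the filing is due 6 September 2005.

6 September 2005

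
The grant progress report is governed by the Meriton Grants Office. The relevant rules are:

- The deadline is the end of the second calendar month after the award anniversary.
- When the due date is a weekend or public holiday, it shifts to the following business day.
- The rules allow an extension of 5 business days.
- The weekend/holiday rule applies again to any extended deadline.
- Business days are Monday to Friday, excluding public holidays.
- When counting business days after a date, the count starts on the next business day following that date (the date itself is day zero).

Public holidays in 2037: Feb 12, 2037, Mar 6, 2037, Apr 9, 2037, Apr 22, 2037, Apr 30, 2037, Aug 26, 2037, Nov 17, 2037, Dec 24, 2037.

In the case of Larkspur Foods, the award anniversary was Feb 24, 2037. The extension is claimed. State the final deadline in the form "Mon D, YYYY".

May 8, 2037

The second month after Feb 24, 2037 is April 2037, whose last day is Apr 30, 2037.
Apr 30, 2037 is a listed holiday, so it moves to the next business day, May 1, 2037 (Friday).
The 5-business-day extension runs from May 1, 2037 to May 8, 2037.
May 8, 2037 (Friday) is already a business day.
So the filing is due May 8, 2037.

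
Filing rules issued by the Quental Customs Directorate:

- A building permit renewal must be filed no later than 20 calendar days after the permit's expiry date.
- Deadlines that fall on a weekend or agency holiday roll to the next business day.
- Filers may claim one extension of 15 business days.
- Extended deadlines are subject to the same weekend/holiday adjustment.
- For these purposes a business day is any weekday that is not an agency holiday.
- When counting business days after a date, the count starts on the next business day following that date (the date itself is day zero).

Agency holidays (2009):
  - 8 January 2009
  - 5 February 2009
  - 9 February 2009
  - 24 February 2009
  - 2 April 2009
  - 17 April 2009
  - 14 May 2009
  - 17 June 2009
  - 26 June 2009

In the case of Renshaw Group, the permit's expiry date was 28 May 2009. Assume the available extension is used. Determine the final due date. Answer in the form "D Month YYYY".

10 July 2009

From 28 May 2009, 20 calendar days later is 17 June 2009.
Because 17 June 2009 is a listed holiday, the deadline becomes 18 June 2009 (Thursday).
Applying the 15-business-day extension: 15 business days after 18 June 2009 is 10 July 2009.
10 July 2009 (Friday) is already a business day.
Deadline: 10 July 2009.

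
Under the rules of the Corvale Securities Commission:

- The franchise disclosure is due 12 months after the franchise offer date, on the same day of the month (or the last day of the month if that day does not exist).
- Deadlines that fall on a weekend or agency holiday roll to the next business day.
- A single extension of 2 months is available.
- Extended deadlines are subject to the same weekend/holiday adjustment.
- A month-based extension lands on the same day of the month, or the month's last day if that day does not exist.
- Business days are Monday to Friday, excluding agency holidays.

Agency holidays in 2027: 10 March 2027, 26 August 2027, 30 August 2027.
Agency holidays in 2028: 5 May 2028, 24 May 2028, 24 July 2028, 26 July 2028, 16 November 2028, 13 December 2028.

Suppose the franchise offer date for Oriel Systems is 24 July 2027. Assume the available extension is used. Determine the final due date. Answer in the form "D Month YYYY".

25 September 2028

12 months after 24 July 2027, on the same day of the month, is 24 July 2028.
24 July 2028 is a listed holiday, so it moves to the next business day, 25 July 2028 (Tuesday).
The 2 months extension carries 25 July 2028 to 25 September 2028.
25 September 2028 is a Monday and not a listed holiday, so it stands.
Final deadline: 25 September 2028.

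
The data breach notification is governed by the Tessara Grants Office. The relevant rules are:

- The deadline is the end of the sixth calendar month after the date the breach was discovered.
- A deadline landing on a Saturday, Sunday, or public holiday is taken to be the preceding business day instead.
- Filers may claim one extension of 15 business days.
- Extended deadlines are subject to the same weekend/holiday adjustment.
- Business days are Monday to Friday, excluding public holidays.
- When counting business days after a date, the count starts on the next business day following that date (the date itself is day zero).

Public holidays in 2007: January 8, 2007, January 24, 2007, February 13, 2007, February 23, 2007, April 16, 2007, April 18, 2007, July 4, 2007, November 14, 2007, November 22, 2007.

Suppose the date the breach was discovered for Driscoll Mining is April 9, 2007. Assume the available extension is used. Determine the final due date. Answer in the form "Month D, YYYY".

6 months after April 9, 2007 is October 2007; that month ends on October 31, 2007.
October 31, 2007 falls on a Wednesday, which is a business day, so no adjustment is needed.
Applying the 15-business-day extension: 15 business days after October 31, 2007 is November 23, 2007.
Since November 23, 2007 is a Friday and not a holiday, the date is unchanged.
The final due date is November 23, 2007.

November 23, 2007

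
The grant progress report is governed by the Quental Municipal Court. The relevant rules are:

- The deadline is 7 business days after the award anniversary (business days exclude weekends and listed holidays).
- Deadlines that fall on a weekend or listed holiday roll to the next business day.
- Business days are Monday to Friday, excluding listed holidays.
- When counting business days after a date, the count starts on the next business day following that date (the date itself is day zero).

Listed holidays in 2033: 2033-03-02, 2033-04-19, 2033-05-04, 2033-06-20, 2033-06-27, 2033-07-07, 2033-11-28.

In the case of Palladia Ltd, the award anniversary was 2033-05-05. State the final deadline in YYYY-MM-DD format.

7 business days after 2033-05-05, excluding weekends and holidays, is 2033-05-16.
2033-05-16 falls on a Monday, which is a business day, so no adjustment is needed.
Final deadline: 2033-05-16.

2033-05-16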